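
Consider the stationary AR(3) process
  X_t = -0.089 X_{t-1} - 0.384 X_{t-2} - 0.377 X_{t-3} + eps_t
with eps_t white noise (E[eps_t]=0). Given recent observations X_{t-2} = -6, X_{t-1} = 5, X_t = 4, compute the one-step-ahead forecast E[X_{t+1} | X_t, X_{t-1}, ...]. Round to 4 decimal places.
E[X_{t+1} \mid \mathcal F_t] = -0.0140

For an AR(p) model X_t = c + sum_i phi_i X_{t-i} + eps_t, the
one-step-ahead conditional mean is
  E[X_{t+1} | X_t, ...] = c + sum_i phi_i X_{t+1-i}.
Substitute known values:
  E[X_{t+1} | ...] = (-0.089) * (4) + (-0.384) * (5) + (-0.377) * (-6)
                   = -0.0140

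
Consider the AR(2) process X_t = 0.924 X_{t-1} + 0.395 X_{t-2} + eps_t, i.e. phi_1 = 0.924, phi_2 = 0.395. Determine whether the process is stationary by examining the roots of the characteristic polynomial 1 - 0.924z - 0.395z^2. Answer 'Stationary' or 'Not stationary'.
\text{Not stationary}

The AR(p) characteristic polynomial is P(z) = 1 - 0.924z - 0.395z^2.
Stationarity requires all roots to lie outside the unit circle, i.e. |z| > 1 for every root.
Set 1 + (-0.924) z + (-0.395) z^2 = 0, i.e. a z^2 + b z + c = 0 with a = -0.395, b = -0.924, c = 1.
Discriminant D = b^2 - 4ac = (-0.924)^2 - 4*(-0.395)*1 = 0.853776 - (-1.58) = 2.433776.
D >= 0, so the roots are real: z = (-b +/- sqrt(D)) / (2a) = (0.924 +/- 1.560056) / (-0.79).
  z_1 = (0.924 + 1.560056) / (-0.79) = -3.1444,   |z_1| = 3.1444.
  z_2 = (0.924 - 1.560056) / (-0.79) = 0.8051,   |z_2| = 0.8051.
Moduli of all roots: 3.1444, 0.8051.
All moduli strictly greater than 1? No.
Verdict: Not stationary.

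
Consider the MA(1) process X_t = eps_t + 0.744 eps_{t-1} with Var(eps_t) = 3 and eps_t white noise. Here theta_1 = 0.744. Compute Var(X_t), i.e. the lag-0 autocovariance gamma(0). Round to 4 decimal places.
\gamma(0) = 4.6606

For an MA(q) process X_t = eps_t + sum_i theta_i eps_{t-i} with
Var(eps_t) = sigma^2, the variance is
  gamma(0) = sigma^2 * (1 + sum_i theta_i^2).
  sum_i theta_i^2 = (0.744)^2 = 0.553536.
  gamma(0) = 3 * (1 + 0.553536) = 3 * 1.553536 = 4.660608, which rounds to 4.6606.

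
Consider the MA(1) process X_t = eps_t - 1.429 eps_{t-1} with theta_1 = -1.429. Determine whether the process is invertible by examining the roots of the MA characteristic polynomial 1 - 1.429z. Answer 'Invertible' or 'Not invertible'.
\text{Not invertible}

The MA(q) characteristic polynomial is P(z) = 1 - 1.429z.
Invertibility requires all roots to lie outside the unit circle, i.e. |z| > 1 for every root.
This is linear in z: 1 + (-1.429) z = 0  =>  z = -1/(-1.429) = 0.69979,  |z| = 0.69979.
Moduli of all roots: 0.6998.
All moduli strictly greater than 1? No.
Verdict: Not invertible.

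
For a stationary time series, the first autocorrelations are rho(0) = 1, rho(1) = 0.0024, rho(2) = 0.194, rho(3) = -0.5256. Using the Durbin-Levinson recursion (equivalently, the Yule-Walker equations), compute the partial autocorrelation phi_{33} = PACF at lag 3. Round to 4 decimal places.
\phi_{33} = -0.5470

The PACF at lag k is phi_{kk}, the last component of the solution
to the Yule-Walker system G_k phi = r_k where
  (G_k)_{ij} = rho(|i - j|), (r_k)_i = rho(i), i,j = 1..k.
Equivalently, Durbin-Levinson gives phi_{kk} iteratively:
  phi_{11} = rho(1)
  phi_{kk} = [rho(k) - sum_{j=1..k-1} phi_{k-1,j} rho(k-j)]
            / [1 - sum_{j=1..k-1} phi_{k-1,j} rho(j)],
  phi_{k,j} = phi_{k-1,j} - phi_{kk} phi_{k-1,k-j},  j = 1..k-1.
Step k = 1:
  phi_11 = rho(1) = 0.0024.
Step k = 2:
  phi_22 = [rho(2) - phi_11 rho(1)] / [1 - phi_11 rho(1)] = [0.194 - (0.0024)(0.0024)] / [1 - (0.0024)(0.0024)]
         = 0.19399424 / 0.99999424 = 0.193995.
  Update: phi_21 = phi_11 - phi_22 phi_11 = 0.0024 - (0.193995)(0.0024) = 0.001934.
Step k = 3:
  phi_33 = [rho(3) - phi_21 rho(2) - phi_22 rho(1)] / [1 - phi_21 rho(1) - phi_22 rho(2)]
    numerator   = -0.5256 - (0.001934)(0.194) - (0.193995)(0.0024) = -0.52644086
    denominator = 1 - (0.001934)(0.0024) - (0.193995)(0.194) = 0.96236026
  phi_33 = -0.52644086 / 0.96236026 = -0.547.
Therefore phi_{33} = -0.5470.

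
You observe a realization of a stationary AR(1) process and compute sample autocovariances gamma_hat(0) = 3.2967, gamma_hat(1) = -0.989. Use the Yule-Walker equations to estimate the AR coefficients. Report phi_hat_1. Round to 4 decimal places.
\hat\phi_{1} = -0.3000

The Yule-Walker equations for an AR(p) process read, in matrix form,
  Gamma_p phi = r_p,   with   (Gamma_p)_{ij} = gamma(|i - j|),
                       (r_p)_i = gamma(i),   i,j = 1..p.
Substitute the sample gammas (Toeplitz matrix and right-hand side of size 1):
  Gamma_p = [[3.2967]]
  r_p     = [-0.989]
With p = 1 this is the single equation gamma(0) phi_1 = gamma(1):
  phi_hat_1 = gamma(1) / gamma(0) = -0.989 / 3.2967 = -0.3000.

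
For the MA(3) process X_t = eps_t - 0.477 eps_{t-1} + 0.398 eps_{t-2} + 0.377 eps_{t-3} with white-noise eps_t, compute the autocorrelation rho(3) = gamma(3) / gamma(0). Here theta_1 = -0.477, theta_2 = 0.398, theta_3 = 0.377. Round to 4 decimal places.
\rho(3) = 0.2467

For an MA(q) process with theta_0 = 1, the autocovariance is
  gamma(k) = sigma^2 * sum_{i=0..q-k} theta_i * theta_{i+k},
and rho(k) = gamma(k) / gamma(0). Sigma^2 cancels.
  numerator   = (1)*(0.377) = 0.377.
  denominator = (1)^2 + (-0.477)^2 + (0.398)^2 + (0.377)^2 = 1.528062.
  rho(3) = 0.377 / 1.528062 = 0.2467.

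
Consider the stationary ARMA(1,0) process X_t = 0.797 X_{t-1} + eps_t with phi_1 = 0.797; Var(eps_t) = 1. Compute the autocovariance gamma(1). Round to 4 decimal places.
\gamma(1) = 2.1848

Multiply the model equation by X_{t-k} and take expectations. With theta_0 = psi_0 = 1 and psi_j the MA(infinity) weights, this gives
  gamma(k) - sum_i phi_i gamma(k-i) = c_k,
  c_k = sigma^2 * sum_{j=k..q} theta_j psi_{j-k}   (c_k = 0 for k > q),
using gamma(-m) = gamma(m).
Pure AR (q = 0): c_0 = sigma^2 = 1, c_k = 0 for k >= 1.
Equations for k = 0 and k = 1 (AR order 1):
  gamma(0) = phi_1 gamma(1) + c_0
  gamma(1) = phi_1 gamma(0) + c_1
Substituting the second into the first: gamma(0) (1 - phi_1^2) = c_0 + phi_1 c_1, so
  gamma(0) = c_0 / (1 - phi_1^2) = 1 / (1 - (0.797)^2) = 1 / 0.364791 = 2.741296.
  gamma(1) = phi_1 gamma(0) = (0.797)(2.741296) = 2.184813.
Therefore gamma(1) = 2.1848 (to 4 decimal places).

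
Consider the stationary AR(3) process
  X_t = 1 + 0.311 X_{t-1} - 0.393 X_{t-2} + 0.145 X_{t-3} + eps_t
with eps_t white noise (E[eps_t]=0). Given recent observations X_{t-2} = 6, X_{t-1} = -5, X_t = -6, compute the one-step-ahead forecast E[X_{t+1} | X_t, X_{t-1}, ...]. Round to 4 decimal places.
E[X_{t+1} \mid \mathcal F_t] = 1.9690

For an AR(p) model X_t = c + sum_i phi_i X_{t-i} + eps_t, the
one-step-ahead conditional mean is
  E[X_{t+1} | X_t, ...] = c + sum_i phi_i X_{t+1-i}.
Substitute known values:
  E[X_{t+1} | ...] = 1 + (0.311) * (-6) + (-0.393) * (-5) + (0.145) * (6)
                   = 1.9690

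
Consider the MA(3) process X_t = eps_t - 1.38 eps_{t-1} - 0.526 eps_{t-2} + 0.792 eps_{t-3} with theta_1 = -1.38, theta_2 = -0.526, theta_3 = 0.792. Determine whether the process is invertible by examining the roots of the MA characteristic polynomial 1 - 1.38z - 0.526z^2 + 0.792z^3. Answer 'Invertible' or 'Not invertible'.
\text{Not invertible}

The MA(q) characteristic polynomial is P(z) = 1 - 1.38z - 0.526z^2 + 0.792z^3.
Invertibility requires all roots to lie outside the unit circle, i.e. |z| > 1 for every root.
Degree 3: look for a simple real root z0 first, then factor out (1 - z/z0) and solve the remaining quadratic.
Testing z0 = 1.25: P(1.25) = 1 + (-1.38)(1.25) + (-0.526)(1.25)^2 + (0.792)(1.25)^3
  = 1 + (-1.725) + (-0.821875) + (1.546875) = 0.  So z_0 = 1.25 is a root, |z_0| = 1.25.
Divide out the factor (1 - 0.8 z) = (1 - z/z0) (since 1/z0 = 0.8):
  P(z) = (1 - 0.8 z)(1 + (-0.58) z + (-0.99) z^2)
  [check: z-coef -0.58 - (0.8) = -1.38; z^2-coef -0.99 - (0.8)(-0.58) = -0.526; z^3-coef -(0.8)(-0.99) = 0.792.]
Remaining roots from the quadratic factor 1 + (-0.58) z + (-0.99) z^2:
  Set 1 + (-0.58) z + (-0.99) z^2 = 0, i.e. a z^2 + b z + c = 0 with a = -0.99, b = -0.58, c = 1.
  Discriminant D = b^2 - 4ac = (-0.58)^2 - 4*(-0.99)*1 = 0.3364 - (-3.96) = 4.2964.
  D >= 0, so the roots are real: z = (-b +/- sqrt(D)) / (2a) = (0.58 +/- 2.072776) / (-1.98).
    z_1 = (0.58 + 2.072776) / (-1.98) = -1.3398,   |z_1| = 1.3398.
    z_2 = (0.58 - 2.072776) / (-1.98) = 0.7539,   |z_2| = 0.7539.
Moduli of all roots: 1.2500, 1.3398, 0.7539.
All moduli strictly greater than 1? No.
Verdict: Not invertible.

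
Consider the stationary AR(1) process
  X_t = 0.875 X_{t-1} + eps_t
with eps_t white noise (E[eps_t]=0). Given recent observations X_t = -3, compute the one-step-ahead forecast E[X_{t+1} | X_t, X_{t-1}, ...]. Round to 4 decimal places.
E[X_{t+1} \mid \mathcal F_t] = -2.6250

For an AR(p) model X_t = c + sum_i phi_i X_{t-i} + eps_t, the
one-step-ahead conditional mean is
  E[X_{t+1} | X_t, ...] = c + sum_i phi_i X_{t+1-i}.
Substitute known values:
  E[X_{t+1} | ...] = (0.875) * (-3)
                   = -2.6250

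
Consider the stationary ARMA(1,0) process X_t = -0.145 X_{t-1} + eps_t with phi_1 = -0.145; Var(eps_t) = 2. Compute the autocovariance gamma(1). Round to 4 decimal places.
\gamma(1) = -0.2962

Multiply the model equation by X_{t-k} and take expectations. With theta_0 = psi_0 = 1 and psi_j the MA(infinity) weights, this gives
  gamma(k) - sum_i phi_i gamma(k-i) = c_k,
  c_k = sigma^2 * sum_{j=k..q} theta_j psi_{j-k}   (c_k = 0 for k > q),
using gamma(-m) = gamma(m).
Pure AR (q = 0): c_0 = sigma^2 = 2, c_k = 0 for k >= 1.
Equations for k = 0 and k = 1 (AR order 1):
  gamma(0) = phi_1 gamma(1) + c_0
  gamma(1) = phi_1 gamma(0) + c_1
Substituting the second into the first: gamma(0) (1 - phi_1^2) = c_0 + phi_1 c_1, so
  gamma(0) = c_0 / (1 - phi_1^2) = 2 / (1 - (-0.145)^2) = 2 / 0.978975 = 2.042953.
  gamma(1) = phi_1 gamma(0) = (-0.145)(2.042953) = -0.296228.
Therefore gamma(1) = -0.2962 (to 4 decimal places).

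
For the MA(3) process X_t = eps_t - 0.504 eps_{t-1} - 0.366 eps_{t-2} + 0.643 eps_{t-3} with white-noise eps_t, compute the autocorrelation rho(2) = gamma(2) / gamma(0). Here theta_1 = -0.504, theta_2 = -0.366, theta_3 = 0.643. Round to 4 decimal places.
\rho(2) = -0.3831

For an MA(q) process with theta_0 = 1, the autocovariance is
  gamma(k) = sigma^2 * sum_{i=0..q-k} theta_i * theta_{i+k},
and rho(k) = gamma(k) / gamma(0). Sigma^2 cancels.
  numerator   = (1)*(-0.366) + (-0.504)*(0.643) = -0.690072.
  denominator = (1)^2 + (-0.504)^2 + (-0.366)^2 + (0.643)^2 = 1.801421.
  rho(2) = -0.690072 / 1.801421 = -0.3831.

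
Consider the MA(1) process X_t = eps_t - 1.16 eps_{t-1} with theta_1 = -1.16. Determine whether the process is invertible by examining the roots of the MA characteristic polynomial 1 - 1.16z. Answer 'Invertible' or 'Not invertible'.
\text{Not invertible}

The MA(q) characteristic polynomial is P(z) = 1 - 1.16z.
Invertibility requires all roots to lie outside the unit circle, i.e. |z| > 1 for every root.
This is linear in z: 1 + (-1.16) z = 0  =>  z = -1/(-1.16) = 0.862069,  |z| = 0.862069.
Moduli of all roots: 0.8621.
All moduli strictly greater than 1? No.
Verdict: Not invertible.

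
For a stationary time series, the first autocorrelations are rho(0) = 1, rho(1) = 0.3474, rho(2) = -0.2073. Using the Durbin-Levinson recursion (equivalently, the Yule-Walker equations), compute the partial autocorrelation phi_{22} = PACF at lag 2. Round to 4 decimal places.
\phi_{22} = -0.3730

The PACF at lag k is phi_{kk}, the last component of the solution
to the Yule-Walker system G_k phi = r_k where
  (G_k)_{ij} = rho(|i - j|), (r_k)_i = rho(i), i,j = 1..k.
Equivalently, Durbin-Levinson gives phi_{kk} iteratively:
  phi_{11} = rho(1)
  phi_{kk} = [rho(k) - sum_{j=1..k-1} phi_{k-1,j} rho(k-j)]
            / [1 - sum_{j=1..k-1} phi_{k-1,j} rho(j)],
  phi_{k,j} = phi_{k-1,j} - phi_{kk} phi_{k-1,k-j},  j = 1..k-1.
Step k = 1:
  phi_11 = rho(1) = 0.3474.
Step k = 2:
  phi_22 = [rho(2) - phi_11 rho(1)] / [1 - phi_11 rho(1)] = [-0.2073 - (0.3474)(0.3474)] / [1 - (0.3474)(0.3474)]
         = -0.32798676 / 0.87931324 = -0.373.
Therefore phi_{22} = -0.3730.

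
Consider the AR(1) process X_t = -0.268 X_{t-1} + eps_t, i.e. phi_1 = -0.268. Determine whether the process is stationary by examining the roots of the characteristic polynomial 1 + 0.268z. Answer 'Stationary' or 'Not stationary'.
\text{Stationary}

The AR(p) characteristic polynomial is P(z) = 1 + 0.268z.
Stationarity requires all roots to lie outside the unit circle, i.e. |z| > 1 for every root.
This is linear in z: 1 + (0.268) z = 0  =>  z = -1/(0.268) = -3.731343,  |z| = 3.731343.
Moduli of all roots: 3.7313.
All moduli strictly greater than 1? Yes.
Verdict: Stationary.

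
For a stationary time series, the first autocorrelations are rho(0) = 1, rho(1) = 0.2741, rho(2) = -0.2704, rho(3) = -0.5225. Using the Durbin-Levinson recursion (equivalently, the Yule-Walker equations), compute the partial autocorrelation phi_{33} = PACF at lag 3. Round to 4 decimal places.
\phi_{33} = -0.4000

The PACF at lag k is phi_{kk}, the last component of the solution
to the Yule-Walker system G_k phi = r_k where
  (G_k)_{ij} = rho(|i - j|), (r_k)_i = rho(i), i,j = 1..k.
Equivalently, Durbin-Levinson gives phi_{kk} iteratively:
  phi_{11} = rho(1)
  phi_{kk} = [rho(k) - sum_{j=1..k-1} phi_{k-1,j} rho(k-j)]
            / [1 - sum_{j=1..k-1} phi_{k-1,j} rho(j)],
  phi_{k,j} = phi_{k-1,j} - phi_{kk} phi_{k-1,k-j},  j = 1..k-1.
Step k = 1:
  phi_11 = rho(1) = 0.2741.
Step k = 2:
  phi_22 = [rho(2) - phi_11 rho(1)] / [1 - phi_11 rho(1)] = [-0.2704 - (0.2741)(0.2741)] / [1 - (0.2741)(0.2741)]
         = -0.34553081 / 0.92486919 = -0.3736.
  Update: phi_21 = phi_11 - phi_22 phi_11 = 0.2741 - (-0.3736)(0.2741) = 0.376504.
Step k = 3:
  phi_33 = [rho(3) - phi_21 rho(2) - phi_22 rho(1)] / [1 - phi_21 rho(1) - phi_22 rho(2)]
    numerator   = -0.5225 - (0.376504)(-0.2704) - (-0.3736)(0.2741) = -0.31828974
    denominator = 1 - (0.376504)(0.2741) - (-0.3736)(-0.2704) = 0.795779
  phi_33 = -0.31828974 / 0.795779 = -0.4.
Therefore phi_{33} = -0.4000.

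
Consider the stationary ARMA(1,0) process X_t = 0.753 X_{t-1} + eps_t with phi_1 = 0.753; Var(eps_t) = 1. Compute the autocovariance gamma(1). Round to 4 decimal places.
\gamma(1) = 1.7391

Multiply the model equation by X_{t-k} and take expectations. With theta_0 = psi_0 = 1 and psi_j the MA(infinity) weights, this gives
  gamma(k) - sum_i phi_i gamma(k-i) = c_k,
  c_k = sigma^2 * sum_{j=k..q} theta_j psi_{j-k}   (c_k = 0 for k > q),
using gamma(-m) = gamma(m).
Pure AR (q = 0): c_0 = sigma^2 = 1, c_k = 0 for k >= 1.
Equations for k = 0 and k = 1 (AR order 1):
  gamma(0) = phi_1 gamma(1) + c_0
  gamma(1) = phi_1 gamma(0) + c_1
Substituting the second into the first: gamma(0) (1 - phi_1^2) = c_0 + phi_1 c_1, so
  gamma(0) = c_0 / (1 - phi_1^2) = 1 / (1 - (0.753)^2) = 1 / 0.432991 = 2.309517.
  gamma(1) = phi_1 gamma(0) = (0.753)(2.309517) = 1.739066.
Therefore gamma(1) = 1.7391 (to 4 decimal places).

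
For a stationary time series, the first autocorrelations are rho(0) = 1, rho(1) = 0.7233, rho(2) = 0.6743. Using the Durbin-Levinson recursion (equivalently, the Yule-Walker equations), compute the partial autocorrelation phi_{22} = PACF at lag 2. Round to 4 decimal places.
\phi_{22} = 0.3170

The PACF at lag k is phi_{kk}, the last component of the solution
to the Yule-Walker system G_k phi = r_k where
  (G_k)_{ij} = rho(|i - j|), (r_k)_i = rho(i), i,j = 1..k.
Equivalently, Durbin-Levinson gives phi_{kk} iteratively:
  phi_{11} = rho(1)
  phi_{kk} = [rho(k) - sum_{j=1..k-1} phi_{k-1,j} rho(k-j)]
            / [1 - sum_{j=1..k-1} phi_{k-1,j} rho(j)],
  phi_{k,j} = phi_{k-1,j} - phi_{kk} phi_{k-1,k-j},  j = 1..k-1.
Step k = 1:
  phi_11 = rho(1) = 0.7233.
Step k = 2:
  phi_22 = [rho(2) - phi_11 rho(1)] / [1 - phi_11 rho(1)] = [0.6743 - (0.7233)(0.7233)] / [1 - (0.7233)(0.7233)]
         = 0.15113711 / 0.47683711 = 0.317.
Therefore phi_{22} = 0.3170.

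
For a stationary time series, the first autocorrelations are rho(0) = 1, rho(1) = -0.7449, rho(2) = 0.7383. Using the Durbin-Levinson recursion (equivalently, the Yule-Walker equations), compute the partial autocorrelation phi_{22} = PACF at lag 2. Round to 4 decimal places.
\phi_{22} = 0.4121

The PACF at lag k is phi_{kk}, the last component of the solution
to the Yule-Walker system G_k phi = r_k where
  (G_k)_{ij} = rho(|i - j|), (r_k)_i = rho(i), i,j = 1..k.
Equivalently, Durbin-Levinson gives phi_{kk} iteratively:
  phi_{11} = rho(1)
  phi_{kk} = [rho(k) - sum_{j=1..k-1} phi_{k-1,j} rho(k-j)]
            / [1 - sum_{j=1..k-1} phi_{k-1,j} rho(j)],
  phi_{k,j} = phi_{k-1,j} - phi_{kk} phi_{k-1,k-j},  j = 1..k-1.
Step k = 1:
  phi_11 = rho(1) = -0.7449.
Step k = 2:
  phi_22 = [rho(2) - phi_11 rho(1)] / [1 - phi_11 rho(1)] = [0.7383 - (-0.7449)(-0.7449)] / [1 - (-0.7449)(-0.7449)]
         = 0.18342399 / 0.44512399 = 0.4121.
Therefore phi_{22} = 0.4121.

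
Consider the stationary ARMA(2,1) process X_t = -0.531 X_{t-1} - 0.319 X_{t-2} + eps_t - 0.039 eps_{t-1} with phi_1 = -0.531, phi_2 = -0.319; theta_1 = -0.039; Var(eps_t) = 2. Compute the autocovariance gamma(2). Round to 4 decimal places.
\gamma(2) = -0.2574

Multiply the model equation by X_{t-k} and take expectations. With theta_0 = psi_0 = 1 and psi_j the MA(infinity) weights, this gives
  gamma(k) - sum_i phi_i gamma(k-i) = c_k,
  c_k = sigma^2 * sum_{j=k..q} theta_j psi_{j-k}   (c_k = 0 for k > q),
using gamma(-m) = gamma(m).
psi-weights needed (psi_j = theta_j + sum_i phi_i psi_{j-i}):
  psi_1 = theta_1 + phi_1 = -0.039 + (-0.531) = -0.57
Right-hand sides:
  c_0 = sigma^2 (1 + theta_1 psi_1) = 2 * (1 + (-0.039)(-0.57)) = 2 * 1.02223 = 2.04446
  c_1 = sigma^2 theta_1 = 2 * (-0.039) = -0.078
  c_2 = 0
Equations for k = 0, 1, 2 (AR order 2, c_2 = 0):
  (E0) gamma(0) = phi_1 gamma(1) + phi_2 gamma(2) + c_0
  (E1) gamma(1) = phi_1 gamma(0) + phi_2 gamma(1) + c_1
  (E2) gamma(2) = phi_1 gamma(1) + phi_2 gamma(0)
From (E1): gamma(1) = A gamma(0) + B with
  A = phi_1 / (1 - phi_2) = -0.531 / 1.319 = -0.402578,   B = c_1 / (1 - phi_2) = -0.078 / 1.319 = -0.059136.
Insert (E2) into (E0): gamma(0) (1 - phi_2^2) = phi_1 (1 + phi_2) gamma(1) + c_0.
  phi_1 (1 + phi_2) = (-0.531)(0.681) = -0.361611,   1 - phi_2^2 = 0.898239.
Replace gamma(1) by A gamma(0) + B and collect gamma(0):
  gamma(0) [0.898239 - (-0.361611)(-0.402578)] = (-0.361611)(-0.059136) + 2.04446
  gamma(0) * 0.752662 = 2.065844
  gamma(0) = 2.065844 / 0.752662 = 2.744715.
  gamma(1) = A gamma(0) + B = (-0.402578)(2.744715) + (-0.059136) = -1.164097.
  gamma(2) = phi_1 gamma(1) + phi_2 gamma(0) = (-0.531)(-1.164097) + (-0.319)(2.744715) = -0.257429.
Therefore gamma(2) = -0.2574 (to 4 decimal places).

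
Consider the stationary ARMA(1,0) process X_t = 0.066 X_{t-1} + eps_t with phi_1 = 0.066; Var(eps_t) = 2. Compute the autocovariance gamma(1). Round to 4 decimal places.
\gamma(1) = 0.1326

Multiply the model equation by X_{t-k} and take expectations. With theta_0 = psi_0 = 1 and psi_j the MA(infinity) weights, this gives
  gamma(k) - sum_i phi_i gamma(k-i) = c_k,
  c_k = sigma^2 * sum_{j=k..q} theta_j psi_{j-k}   (c_k = 0 for k > q),
using gamma(-m) = gamma(m).
Pure AR (q = 0): c_0 = sigma^2 = 2, c_k = 0 for k >= 1.
Equations for k = 0 and k = 1 (AR order 1):
  gamma(0) = phi_1 gamma(1) + c_0
  gamma(1) = phi_1 gamma(0) + c_1
Substituting the second into the first: gamma(0) (1 - phi_1^2) = c_0 + phi_1 c_1, so
  gamma(0) = c_0 / (1 - phi_1^2) = 2 / (1 - (0.066)^2) = 2 / 0.995644 = 2.00875.
  gamma(1) = phi_1 gamma(0) = (0.066)(2.00875) = 0.132578.
Therefore gamma(1) = 0.1326 (to 4 decimal places).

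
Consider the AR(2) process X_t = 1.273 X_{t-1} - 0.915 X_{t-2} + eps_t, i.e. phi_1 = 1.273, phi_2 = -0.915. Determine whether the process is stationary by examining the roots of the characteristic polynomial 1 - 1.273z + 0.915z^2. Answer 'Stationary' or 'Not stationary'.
\text{Stationary}

The AR(p) characteristic polynomial is P(z) = 1 - 1.273z + 0.915z^2.
Stationarity requires all roots to lie outside the unit circle, i.e. |z| > 1 for every root.
Set 1 + (-1.273) z + (0.915) z^2 = 0, i.e. a z^2 + b z + c = 0 with a = 0.915, b = -1.273, c = 1.
Discriminant D = b^2 - 4ac = (-1.273)^2 - 4*(0.915)*1 = 1.620529 - (3.66) = -2.039471.
D < 0, so the roots are the complex-conjugate pair z = (-b +/- i sqrt(-D)) / (2a) = 0.6956 +/- 0.7804i.
For a conjugate pair |z|^2 = z * conj(z) = (product of roots) = c/a = 1/(0.915) = 1.092896, so |z| = sqrt(1.092896) = 1.0454 for both roots.
Moduli of all roots: 1.0454, 1.0454.
All moduli strictly greater than 1? Yes.
Verdict: Stationary.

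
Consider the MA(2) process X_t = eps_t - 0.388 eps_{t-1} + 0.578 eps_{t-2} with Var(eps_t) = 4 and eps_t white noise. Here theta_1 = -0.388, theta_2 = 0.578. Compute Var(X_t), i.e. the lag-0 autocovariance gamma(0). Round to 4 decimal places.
\gamma(0) = 5.9385

For an MA(q) process X_t = eps_t + sum_i theta_i eps_{t-i} with
Var(eps_t) = sigma^2, the variance is
  gamma(0) = sigma^2 * (1 + sum_i theta_i^2).
  sum_i theta_i^2 = (-0.388)^2 + (0.578)^2 = 0.150544 + 0.334084 = 0.484628.
  gamma(0) = 4 * (1 + 0.484628) = 4 * 1.484628 = 5.938512, which rounds to 5.9385.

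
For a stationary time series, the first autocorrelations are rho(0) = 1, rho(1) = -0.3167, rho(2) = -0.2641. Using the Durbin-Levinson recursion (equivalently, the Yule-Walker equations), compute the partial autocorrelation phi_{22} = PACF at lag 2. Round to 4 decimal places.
\phi_{22} = -0.4050

The PACF at lag k is phi_{kk}, the last component of the solution
to the Yule-Walker system G_k phi = r_k where
  (G_k)_{ij} = rho(|i - j|), (r_k)_i = rho(i), i,j = 1..k.
Equivalently, Durbin-Levinson gives phi_{kk} iteratively:
  phi_{11} = rho(1)
  phi_{kk} = [rho(k) - sum_{j=1..k-1} phi_{k-1,j} rho(k-j)]
            / [1 - sum_{j=1..k-1} phi_{k-1,j} rho(j)],
  phi_{k,j} = phi_{k-1,j} - phi_{kk} phi_{k-1,k-j},  j = 1..k-1.
Step k = 1:
  phi_11 = rho(1) = -0.3167.
Step k = 2:
  phi_22 = [rho(2) - phi_11 rho(1)] / [1 - phi_11 rho(1)] = [-0.2641 - (-0.3167)(-0.3167)] / [1 - (-0.3167)(-0.3167)]
         = -0.36439889 / 0.89970111 = -0.405.
Therefore phi_{22} = -0.4050.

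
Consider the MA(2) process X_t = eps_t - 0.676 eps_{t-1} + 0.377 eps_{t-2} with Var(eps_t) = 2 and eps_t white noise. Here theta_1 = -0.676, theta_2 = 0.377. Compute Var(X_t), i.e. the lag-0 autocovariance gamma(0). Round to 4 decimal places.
\gamma(0) = 3.1982

For an MA(q) process X_t = eps_t + sum_i theta_i eps_{t-i} with
Var(eps_t) = sigma^2, the variance is
  gamma(0) = sigma^2 * (1 + sum_i theta_i^2).
  sum_i theta_i^2 = (-0.676)^2 + (0.377)^2 = 0.456976 + 0.142129 = 0.599105.
  gamma(0) = 2 * (1 + 0.599105) = 2 * 1.599105 = 3.19821, which rounds to 3.1982.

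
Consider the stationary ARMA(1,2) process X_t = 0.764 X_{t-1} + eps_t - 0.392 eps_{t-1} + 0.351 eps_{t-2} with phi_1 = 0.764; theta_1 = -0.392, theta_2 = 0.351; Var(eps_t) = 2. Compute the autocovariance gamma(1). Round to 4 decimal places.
\gamma(1) = 2.6976

Multiply the model equation by X_{t-k} and take expectations. With theta_0 = psi_0 = 1 and psi_j the MA(infinity) weights, this gives
  gamma(k) - sum_i phi_i gamma(k-i) = c_k,
  c_k = sigma^2 * sum_{j=k..q} theta_j psi_{j-k}   (c_k = 0 for k > q),
using gamma(-m) = gamma(m).
psi-weights needed (psi_j = theta_j + sum_i phi_i psi_{j-i}):
  psi_1 = theta_1 + phi_1 = -0.392 + (0.764) = 0.372
  psi_2 = theta_2 + phi_1 psi_1 = 0.351 + (0.764)(0.372) = 0.635208
Right-hand sides:
  c_0 = sigma^2 (1 + theta_1 psi_1 + theta_2 psi_2) = 2 * (1 + (-0.392)(0.372) + (0.351)(0.635208)) = 2 * 1.077134 = 2.154268
  c_1 = sigma^2 (theta_1 + theta_2 psi_1) = 2 * (-0.392 + (0.351)(0.372)) = -0.522856
  c_2 = sigma^2 theta_2 = 2 * (0.351) = 0.702
Equations for k = 0 and k = 1 (AR order 1):
  gamma(0) = phi_1 gamma(1) + c_0
  gamma(1) = phi_1 gamma(0) + c_1
Substituting the second into the first: gamma(0) (1 - phi_1^2) = c_0 + phi_1 c_1, so
  gamma(0) = (c_0 + phi_1 c_1) / (1 - phi_1^2) = (2.154268 + (0.764)(-0.522856)) / (1 - (0.764)^2) = 1.754806 / 0.416304 = 4.215203.
  gamma(1) = phi_1 gamma(0) + c_1 = (0.764)(4.215203) + (-0.522856) = 2.697559.
Therefore gamma(1) = 2.6976 (to 4 decimal places).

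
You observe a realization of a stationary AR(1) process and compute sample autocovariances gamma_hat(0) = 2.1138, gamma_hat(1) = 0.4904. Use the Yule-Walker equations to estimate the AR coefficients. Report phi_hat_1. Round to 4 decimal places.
\hat\phi_{1} = 0.2320

The Yule-Walker equations for an AR(p) process read, in matrix form,
  Gamma_p phi = r_p,   with   (Gamma_p)_{ij} = gamma(|i - j|),
                       (r_p)_i = gamma(i),   i,j = 1..p.
Substitute the sample gammas (Toeplitz matrix and right-hand side of size 1):
  Gamma_p = [[2.1138]]
  r_p     = [0.4904]
With p = 1 this is the single equation gamma(0) phi_1 = gamma(1):
  phi_hat_1 = gamma(1) / gamma(0) = 0.4904 / 2.1138 = 0.2320.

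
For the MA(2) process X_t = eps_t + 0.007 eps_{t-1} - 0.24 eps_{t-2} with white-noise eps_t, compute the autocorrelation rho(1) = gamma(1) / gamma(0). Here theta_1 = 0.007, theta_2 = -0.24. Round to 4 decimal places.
\rho(1) = 0.0050

For an MA(q) process with theta_0 = 1, the autocovariance is
  gamma(k) = sigma^2 * sum_{i=0..q-k} theta_i * theta_{i+k},
and rho(k) = gamma(k) / gamma(0). Sigma^2 cancels.
  numerator   = (1)*(0.007) + (0.007)*(-0.24) = 0.00532.
  denominator = (1)^2 + (0.007)^2 + (-0.24)^2 = 1.057649.
  rho(1) = 0.00532 / 1.057649 = 0.0050.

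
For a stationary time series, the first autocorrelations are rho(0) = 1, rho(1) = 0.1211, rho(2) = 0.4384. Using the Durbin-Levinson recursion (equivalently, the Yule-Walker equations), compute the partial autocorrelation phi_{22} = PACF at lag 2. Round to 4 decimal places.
\phi_{22} = 0.4300

The PACF at lag k is phi_{kk}, the last component of the solution
to the Yule-Walker system G_k phi = r_k where
  (G_k)_{ij} = rho(|i - j|), (r_k)_i = rho(i), i,j = 1..k.
Equivalently, Durbin-Levinson gives phi_{kk} iteratively:
  phi_{11} = rho(1)
  phi_{kk} = [rho(k) - sum_{j=1..k-1} phi_{k-1,j} rho(k-j)]
            / [1 - sum_{j=1..k-1} phi_{k-1,j} rho(j)],
  phi_{k,j} = phi_{k-1,j} - phi_{kk} phi_{k-1,k-j},  j = 1..k-1.
Step k = 1:
  phi_11 = rho(1) = 0.1211.
Step k = 2:
  phi_22 = [rho(2) - phi_11 rho(1)] / [1 - phi_11 rho(1)] = [0.4384 - (0.1211)(0.1211)] / [1 - (0.1211)(0.1211)]
         = 0.42373479 / 0.98533479 = 0.43.
Therefore phi_{22} = 0.4300.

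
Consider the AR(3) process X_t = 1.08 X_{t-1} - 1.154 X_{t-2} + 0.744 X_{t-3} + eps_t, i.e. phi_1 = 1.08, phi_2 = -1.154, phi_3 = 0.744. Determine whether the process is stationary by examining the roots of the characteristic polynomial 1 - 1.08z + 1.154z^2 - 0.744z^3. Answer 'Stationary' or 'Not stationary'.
\text{Stationary}

The AR(p) characteristic polynomial is P(z) = 1 - 1.08z + 1.154z^2 - 0.744z^3.
Stationarity requires all roots to lie outside the unit circle, i.e. |z| > 1 for every root.
Degree 3: look for a simple real root z0 first, then factor out (1 - z/z0) and solve the remaining quadratic.
Testing z0 = 1.25: P(1.25) = 1 + (-1.08)(1.25) + (1.154)(1.25)^2 + (-0.744)(1.25)^3
  = 1 + (-1.35) + (1.803125) + (-1.453125) = 0.  So z_0 = 1.25 is a root, |z_0| = 1.25.
Divide out the factor (1 - 0.8 z) = (1 - z/z0) (since 1/z0 = 0.8):
  P(z) = (1 - 0.8 z)(1 + (-0.28) z + (0.93) z^2)
  [check: z-coef -0.28 - (0.8) = -1.08; z^2-coef 0.93 - (0.8)(-0.28) = 1.154; z^3-coef -(0.8)(0.93) = -0.744.]
Remaining roots from the quadratic factor 1 + (-0.28) z + (0.93) z^2:
  Set 1 + (-0.28) z + (0.93) z^2 = 0, i.e. a z^2 + b z + c = 0 with a = 0.93, b = -0.28, c = 1.
  Discriminant D = b^2 - 4ac = (-0.28)^2 - 4*(0.93)*1 = 0.0784 - (3.72) = -3.6416.
  D < 0, so the roots are the complex-conjugate pair z = (-b +/- i sqrt(-D)) / (2a) = 0.1505 +/- 1.026i.
  For a conjugate pair |z|^2 = z * conj(z) = (product of roots) = c/a = 1/(0.93) = 1.075269, so |z| = sqrt(1.075269) = 1.037 for both roots.
Moduli of all roots: 1.2500, 1.0370, 1.0370.
All moduli strictly greater than 1? Yes.
Verdict: Stationary.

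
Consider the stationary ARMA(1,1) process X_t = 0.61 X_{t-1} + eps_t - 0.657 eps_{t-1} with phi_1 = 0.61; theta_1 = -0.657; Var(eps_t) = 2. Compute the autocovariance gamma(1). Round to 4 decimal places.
\gamma(1) = -0.0897

Multiply the model equation by X_{t-k} and take expectations. With theta_0 = psi_0 = 1 and psi_j the MA(infinity) weights, this gives
  gamma(k) - sum_i phi_i gamma(k-i) = c_k,
  c_k = sigma^2 * sum_{j=k..q} theta_j psi_{j-k}   (c_k = 0 for k > q),
using gamma(-m) = gamma(m).
psi-weights needed (psi_j = theta_j + sum_i phi_i psi_{j-i}):
  psi_1 = theta_1 + phi_1 = -0.657 + (0.61) = -0.047
Right-hand sides:
  c_0 = sigma^2 (1 + theta_1 psi_1) = 2 * (1 + (-0.657)(-0.047)) = 2 * 1.030879 = 2.061758
  c_1 = sigma^2 theta_1 = 2 * (-0.657) = -1.314
  c_2 = 0
Equations for k = 0 and k = 1 (AR order 1):
  gamma(0) = phi_1 gamma(1) + c_0
  gamma(1) = phi_1 gamma(0) + c_1
Substituting the second into the first: gamma(0) (1 - phi_1^2) = c_0 + phi_1 c_1, so
  gamma(0) = (c_0 + phi_1 c_1) / (1 - phi_1^2) = (2.061758 + (0.61)(-1.314)) / (1 - (0.61)^2) = 1.260218 / 0.6279 = 2.007036.
  gamma(1) = phi_1 gamma(0) + c_1 = (0.61)(2.007036) + (-1.314) = -0.089708.
Therefore gamma(1) = -0.0897 (to 4 decimal places).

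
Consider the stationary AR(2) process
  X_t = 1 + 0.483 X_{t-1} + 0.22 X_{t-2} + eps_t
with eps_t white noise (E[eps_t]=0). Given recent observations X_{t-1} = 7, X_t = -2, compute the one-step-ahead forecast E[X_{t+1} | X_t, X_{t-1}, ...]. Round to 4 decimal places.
E[X_{t+1} \mid \mathcal F_t] = 1.5740

For an AR(p) model X_t = c + sum_i phi_i X_{t-i} + eps_t, the
one-step-ahead conditional mean is
  E[X_{t+1} | X_t, ...] = c + sum_i phi_i X_{t+1-i}.
Substitute known values:
  E[X_{t+1} | ...] = 1 + (0.483) * (-2) + (0.22) * (7)
                   = 1.5740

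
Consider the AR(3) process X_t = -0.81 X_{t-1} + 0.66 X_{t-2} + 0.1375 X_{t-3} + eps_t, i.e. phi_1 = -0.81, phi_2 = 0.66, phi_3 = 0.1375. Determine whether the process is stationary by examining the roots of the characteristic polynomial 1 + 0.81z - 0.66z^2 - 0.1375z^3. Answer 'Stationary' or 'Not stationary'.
\text{Not stationary}

The AR(p) characteristic polynomial is P(z) = 1 + 0.81z - 0.66z^2 - 0.1375z^3.
Stationarity requires all roots to lie outside the unit circle, i.e. |z| > 1 for every root.
Degree 3: look for a simple real root z0 first, then factor out (1 - z/z0) and solve the remaining quadratic.
Testing z0 = -0.8: P(-0.8) = 1 + (0.81)(-0.8) + (-0.66)(-0.8)^2 + (-0.1375)(-0.8)^3
  = 1 + (-0.648) + (-0.4224) + (0.0704) = 0.  So z_0 = -0.8 is a root, |z_0| = 0.8.
Divide out the factor (1 + 1.25 z) = (1 - z/z0) (since 1/z0 = -1.25):
  P(z) = (1 + 1.25 z)(1 + (-0.44) z + (-0.11) z^2)
  [check: z-coef -0.44 - (-1.25) = 0.81; z^2-coef -0.11 - (-1.25)(-0.44) = -0.66; z^3-coef -(-1.25)(-0.11) = -0.1375.]
Remaining roots from the quadratic factor 1 + (-0.44) z + (-0.11) z^2:
  Set 1 + (-0.44) z + (-0.11) z^2 = 0, i.e. a z^2 + b z + c = 0 with a = -0.11, b = -0.44, c = 1.
  Discriminant D = b^2 - 4ac = (-0.44)^2 - 4*(-0.11)*1 = 0.1936 - (-0.44) = 0.6336.
  D >= 0, so the roots are real: z = (-b +/- sqrt(D)) / (2a) = (0.44 +/- 0.79599) / (-0.22).
    z_1 = (0.44 + 0.79599) / (-0.22) = -5.6181,   |z_1| = 5.6181.
    z_2 = (0.44 - 0.79599) / (-0.22) = 1.6181,   |z_2| = 1.6181.
Moduli of all roots: 0.8000, 5.6181, 1.6181.
All moduli strictly greater than 1? No.
Verdict: Not stationary.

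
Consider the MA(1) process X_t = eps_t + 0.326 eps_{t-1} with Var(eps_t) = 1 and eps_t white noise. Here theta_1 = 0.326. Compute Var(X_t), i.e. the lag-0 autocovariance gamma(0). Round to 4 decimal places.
\gamma(0) = 1.1063

For an MA(q) process X_t = eps_t + sum_i theta_i eps_{t-i} with
Var(eps_t) = sigma^2, the variance is
  gamma(0) = sigma^2 * (1 + sum_i theta_i^2).
  sum_i theta_i^2 = (0.326)^2 = 0.106276.
  gamma(0) = 1 * (1 + 0.106276) = 1 * 1.106276 = 1.106276, which rounds to 1.1063.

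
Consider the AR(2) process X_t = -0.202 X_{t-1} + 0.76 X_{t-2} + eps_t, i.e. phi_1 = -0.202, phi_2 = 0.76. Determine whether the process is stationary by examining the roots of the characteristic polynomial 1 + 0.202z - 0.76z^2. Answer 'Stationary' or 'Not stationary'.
\text{Stationary}

The AR(p) characteristic polynomial is P(z) = 1 + 0.202z - 0.76z^2.
Stationarity requires all roots to lie outside the unit circle, i.e. |z| > 1 for every root.
Set 1 + (0.202) z + (-0.76) z^2 = 0, i.e. a z^2 + b z + c = 0 with a = -0.76, b = 0.202, c = 1.
Discriminant D = b^2 - 4ac = (0.202)^2 - 4*(-0.76)*1 = 0.040804 - (-3.04) = 3.080804.
D >= 0, so the roots are real: z = (-b +/- sqrt(D)) / (2a) = (-0.202 +/- 1.755222) / (-1.52).
  z_1 = (-0.202 + 1.755222) / (-1.52) = -1.0219,   |z_1| = 1.0219.
  z_2 = (-0.202 - 1.755222) / (-1.52) = 1.2876,   |z_2| = 1.2876.
Moduli of all roots: 1.0219, 1.2876.
All moduli strictly greater than 1? Yes.
Verdict: Stationary.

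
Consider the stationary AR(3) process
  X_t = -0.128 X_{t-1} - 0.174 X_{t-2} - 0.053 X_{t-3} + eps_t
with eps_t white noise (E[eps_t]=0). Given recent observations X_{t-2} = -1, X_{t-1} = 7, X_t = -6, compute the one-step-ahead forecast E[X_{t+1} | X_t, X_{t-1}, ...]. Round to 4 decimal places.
E[X_{t+1} \mid \mathcal F_t] = -0.3970

For an AR(p) model X_t = c + sum_i phi_i X_{t-i} + eps_t, the
one-step-ahead conditional mean is
  E[X_{t+1} | X_t, ...] = c + sum_i phi_i X_{t+1-i}.
Substitute known values:
  E[X_{t+1} | ...] = (-0.128) * (-6) + (-0.174) * (7) + (-0.053) * (-1)
                   = -0.3970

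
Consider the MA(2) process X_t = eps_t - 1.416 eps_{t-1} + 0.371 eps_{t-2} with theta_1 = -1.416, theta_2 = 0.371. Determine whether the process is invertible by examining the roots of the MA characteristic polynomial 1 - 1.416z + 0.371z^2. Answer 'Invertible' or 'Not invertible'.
\text{Not invertible}

The MA(q) characteristic polynomial is P(z) = 1 - 1.416z + 0.371z^2.
Invertibility requires all roots to lie outside the unit circle, i.e. |z| > 1 for every root.
Set 1 + (-1.416) z + (0.371) z^2 = 0, i.e. a z^2 + b z + c = 0 with a = 0.371, b = -1.416, c = 1.
Discriminant D = b^2 - 4ac = (-1.416)^2 - 4*(0.371)*1 = 2.005056 - (1.484) = 0.521056.
D >= 0, so the roots are real: z = (-b +/- sqrt(D)) / (2a) = (1.416 +/- 0.721842) / (0.742).
  z_1 = (1.416 + 0.721842) / (0.742) = 2.8812,   |z_1| = 2.8812.
  z_2 = (1.416 - 0.721842) / (0.742) = 0.9355,   |z_2| = 0.9355.
Moduli of all roots: 2.8812, 0.9355.
All moduli strictly greater than 1? No.
Verdict: Not invertible.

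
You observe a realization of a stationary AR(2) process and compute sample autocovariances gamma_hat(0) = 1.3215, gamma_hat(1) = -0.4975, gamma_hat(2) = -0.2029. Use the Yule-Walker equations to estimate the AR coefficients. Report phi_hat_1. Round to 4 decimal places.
\hat\phi_{1} = -0.5060

The Yule-Walker equations for an AR(p) process read, in matrix form,
  Gamma_p phi = r_p,   with   (Gamma_p)_{ij} = gamma(|i - j|),
                       (r_p)_i = gamma(i),   i,j = 1..p.
Substitute the sample gammas (Toeplitz matrix and right-hand side of size 2):
  Gamma_p = [[1.3215, -0.4975], [-0.4975, 1.3215]]
  r_p     = [-0.4975, -0.2029]
Written out:
  1.3215 phi_1 - 0.4975 phi_2 = -0.4975
  -0.4975 phi_1 + 1.3215 phi_2 = -0.2029
Solve by Cramer's rule:
  det = gamma(0)^2 - gamma(1)^2 = (1.3215)^2 - (-0.4975)^2 = 1.74636225 - 0.24750625 = 1.498856
  phi_hat_1 = [gamma(1) gamma(0) - gamma(1) gamma(2)] / det = [(-0.4975)(1.3215) - (-0.4975)(-0.2029)] / 1.498856 = -0.758389 / 1.498856 = -0.506
  phi_hat_2 = [gamma(0) gamma(2) - gamma(1)^2] / det = [(1.3215)(-0.2029) - (-0.4975)^2] / 1.498856 = -0.5156386 / 1.498856 = -0.344
So phi_hat = [-0.5060, -0.3440].
Therefore phi_hat_1 = -0.5060.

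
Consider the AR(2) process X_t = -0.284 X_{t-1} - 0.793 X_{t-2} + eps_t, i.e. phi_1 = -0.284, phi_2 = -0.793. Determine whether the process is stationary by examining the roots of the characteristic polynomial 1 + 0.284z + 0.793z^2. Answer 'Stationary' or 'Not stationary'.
\text{Stationary}

The AR(p) characteristic polynomial is P(z) = 1 + 0.284z + 0.793z^2.
Stationarity requires all roots to lie outside the unit circle, i.e. |z| > 1 for every root.
Set 1 + (0.284) z + (0.793) z^2 = 0, i.e. a z^2 + b z + c = 0 with a = 0.793, b = 0.284, c = 1.
Discriminant D = b^2 - 4ac = (0.284)^2 - 4*(0.793)*1 = 0.080656 - (3.172) = -3.091344.
D < 0, so the roots are the complex-conjugate pair z = (-b +/- i sqrt(-D)) / (2a) = -0.1791 +/- 1.1086i.
For a conjugate pair |z|^2 = z * conj(z) = (product of roots) = c/a = 1/(0.793) = 1.261034, so |z| = sqrt(1.261034) = 1.123 for both roots.
Moduli of all roots: 1.1230, 1.1230.
All moduli strictly greater than 1? Yes.
Verdict: Stationary.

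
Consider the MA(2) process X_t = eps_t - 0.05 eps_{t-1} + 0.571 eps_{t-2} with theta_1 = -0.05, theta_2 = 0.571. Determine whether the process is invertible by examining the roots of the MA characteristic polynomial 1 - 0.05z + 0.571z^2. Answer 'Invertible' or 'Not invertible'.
\text{Invertible}

The MA(q) characteristic polynomial is P(z) = 1 - 0.05z + 0.571z^2.
Invertibility requires all roots to lie outside the unit circle, i.e. |z| > 1 for every root.
Set 1 + (-0.05) z + (0.571) z^2 = 0, i.e. a z^2 + b z + c = 0 with a = 0.571, b = -0.05, c = 1.
Discriminant D = b^2 - 4ac = (-0.05)^2 - 4*(0.571)*1 = 0.0025 - (2.284) = -2.2815.
D < 0, so the roots are the complex-conjugate pair z = (-b +/- i sqrt(-D)) / (2a) = 0.0438 +/- 1.3226i.
For a conjugate pair |z|^2 = z * conj(z) = (product of roots) = c/a = 1/(0.571) = 1.751313, so |z| = sqrt(1.751313) = 1.3234 for both roots.
Moduli of all roots: 1.3234, 1.3234.
All moduli strictly greater than 1? Yes.
Verdict: Invertible.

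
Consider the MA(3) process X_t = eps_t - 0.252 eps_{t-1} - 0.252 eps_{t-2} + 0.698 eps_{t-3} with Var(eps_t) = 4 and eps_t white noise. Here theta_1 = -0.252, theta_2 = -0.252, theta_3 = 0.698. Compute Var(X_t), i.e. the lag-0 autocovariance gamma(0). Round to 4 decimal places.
\gamma(0) = 6.4568

For an MA(q) process X_t = eps_t + sum_i theta_i eps_{t-i} with
Var(eps_t) = sigma^2, the variance is
  gamma(0) = sigma^2 * (1 + sum_i theta_i^2).
  sum_i theta_i^2 = (-0.252)^2 + (-0.252)^2 + (0.698)^2 = 0.063504 + 0.063504 + 0.487204 = 0.614212.
  gamma(0) = 4 * (1 + 0.614212) = 4 * 1.614212 = 6.456848, which rounds to 6.4568.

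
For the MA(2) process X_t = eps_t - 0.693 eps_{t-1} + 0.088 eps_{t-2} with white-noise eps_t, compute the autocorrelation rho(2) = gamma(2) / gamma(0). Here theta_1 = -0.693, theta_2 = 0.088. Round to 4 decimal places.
\rho(2) = 0.0591

For an MA(q) process with theta_0 = 1, the autocovariance is
  gamma(k) = sigma^2 * sum_{i=0..q-k} theta_i * theta_{i+k},
and rho(k) = gamma(k) / gamma(0). Sigma^2 cancels.
  numerator   = (1)*(0.088) = 0.088.
  denominator = (1)^2 + (-0.693)^2 + (0.088)^2 = 1.487993.
  rho(2) = 0.088 / 1.487993 = 0.0591.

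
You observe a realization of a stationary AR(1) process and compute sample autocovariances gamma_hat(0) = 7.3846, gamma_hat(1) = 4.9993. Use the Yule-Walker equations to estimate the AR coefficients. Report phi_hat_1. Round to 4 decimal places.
\hat\phi_{1} = 0.6770

The Yule-Walker equations for an AR(p) process read, in matrix form,
  Gamma_p phi = r_p,   with   (Gamma_p)_{ij} = gamma(|i - j|),
                       (r_p)_i = gamma(i),   i,j = 1..p.
Substitute the sample gammas (Toeplitz matrix and right-hand side of size 1):
  Gamma_p = [[7.3846]]
  r_p     = [4.9993]
With p = 1 this is the single equation gamma(0) phi_1 = gamma(1):
  phi_hat_1 = gamma(1) / gamma(0) = 4.9993 / 7.3846 = 0.6770.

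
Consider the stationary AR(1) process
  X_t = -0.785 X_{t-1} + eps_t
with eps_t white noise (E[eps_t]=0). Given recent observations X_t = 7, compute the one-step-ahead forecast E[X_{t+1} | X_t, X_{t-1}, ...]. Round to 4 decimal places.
E[X_{t+1} \mid \mathcal F_t] = -5.4950

For an AR(p) model X_t = c + sum_i phi_i X_{t-i} + eps_t, the
one-step-ahead conditional mean is
  E[X_{t+1} | X_t, ...] = c + sum_i phi_i X_{t+1-i}.
Substitute known values:
  E[X_{t+1} | ...] = (-0.785) * (7)
                   = -5.4950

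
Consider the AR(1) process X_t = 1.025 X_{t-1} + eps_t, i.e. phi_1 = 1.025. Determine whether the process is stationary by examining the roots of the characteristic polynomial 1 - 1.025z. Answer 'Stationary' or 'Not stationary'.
\text{Not stationary}

The AR(p) characteristic polynomial is P(z) = 1 - 1.025z.
Stationarity requires all roots to lie outside the unit circle, i.e. |z| > 1 for every root.
This is linear in z: 1 + (-1.025) z = 0  =>  z = -1/(-1.025) = 0.97561,  |z| = 0.97561.
Moduli of all roots: 0.9756.
All moduli strictly greater than 1? No.
Verdict: Not stationary.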